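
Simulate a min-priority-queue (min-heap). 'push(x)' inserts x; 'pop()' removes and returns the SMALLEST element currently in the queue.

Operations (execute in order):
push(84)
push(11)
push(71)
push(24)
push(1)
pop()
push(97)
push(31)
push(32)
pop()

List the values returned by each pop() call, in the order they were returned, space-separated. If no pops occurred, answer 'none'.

push(84): heap contents = [84]
push(11): heap contents = [11, 84]
push(71): heap contents = [11, 71, 84]
push(24): heap contents = [11, 24, 71, 84]
push(1): heap contents = [1, 11, 24, 71, 84]
pop() → 1: heap contents = [11, 24, 71, 84]
push(97): heap contents = [11, 24, 71, 84, 97]
push(31): heap contents = [11, 24, 31, 71, 84, 97]
push(32): heap contents = [11, 24, 31, 32, 71, 84, 97]
pop() → 11: heap contents = [24, 31, 32, 71, 84, 97]

Answer: 1 11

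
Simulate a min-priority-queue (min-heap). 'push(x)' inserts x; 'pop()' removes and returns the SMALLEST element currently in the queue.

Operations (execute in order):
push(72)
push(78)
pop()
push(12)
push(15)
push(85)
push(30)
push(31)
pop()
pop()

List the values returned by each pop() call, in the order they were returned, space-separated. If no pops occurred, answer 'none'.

push(72): heap contents = [72]
push(78): heap contents = [72, 78]
pop() → 72: heap contents = [78]
push(12): heap contents = [12, 78]
push(15): heap contents = [12, 15, 78]
push(85): heap contents = [12, 15, 78, 85]
push(30): heap contents = [12, 15, 30, 78, 85]
push(31): heap contents = [12, 15, 30, 31, 78, 85]
pop() → 12: heap contents = [15, 30, 31, 78, 85]
pop() → 15: heap contents = [30, 31, 78, 85]

Answer: 72 12 15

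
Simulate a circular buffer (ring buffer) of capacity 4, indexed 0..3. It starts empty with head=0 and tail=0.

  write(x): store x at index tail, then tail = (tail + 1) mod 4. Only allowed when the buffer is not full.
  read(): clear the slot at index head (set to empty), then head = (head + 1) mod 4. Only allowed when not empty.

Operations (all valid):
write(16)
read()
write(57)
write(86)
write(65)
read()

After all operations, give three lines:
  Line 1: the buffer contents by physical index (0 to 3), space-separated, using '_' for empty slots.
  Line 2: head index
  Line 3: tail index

Answer: _ _ 86 65
2
0

Derivation:
write(16): buf=[16 _ _ _], head=0, tail=1, size=1
read(): buf=[_ _ _ _], head=1, tail=1, size=0
write(57): buf=[_ 57 _ _], head=1, tail=2, size=1
write(86): buf=[_ 57 86 _], head=1, tail=3, size=2
write(65): buf=[_ 57 86 65], head=1, tail=0, size=3
read(): buf=[_ _ 86 65], head=2, tail=0, size=2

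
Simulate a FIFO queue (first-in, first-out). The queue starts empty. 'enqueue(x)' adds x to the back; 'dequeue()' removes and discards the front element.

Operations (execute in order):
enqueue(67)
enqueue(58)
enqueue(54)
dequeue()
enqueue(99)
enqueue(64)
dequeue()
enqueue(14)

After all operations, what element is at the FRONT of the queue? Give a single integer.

Answer: 54

Derivation:
enqueue(67): queue = [67]
enqueue(58): queue = [67, 58]
enqueue(54): queue = [67, 58, 54]
dequeue(): queue = [58, 54]
enqueue(99): queue = [58, 54, 99]
enqueue(64): queue = [58, 54, 99, 64]
dequeue(): queue = [54, 99, 64]
enqueue(14): queue = [54, 99, 64, 14]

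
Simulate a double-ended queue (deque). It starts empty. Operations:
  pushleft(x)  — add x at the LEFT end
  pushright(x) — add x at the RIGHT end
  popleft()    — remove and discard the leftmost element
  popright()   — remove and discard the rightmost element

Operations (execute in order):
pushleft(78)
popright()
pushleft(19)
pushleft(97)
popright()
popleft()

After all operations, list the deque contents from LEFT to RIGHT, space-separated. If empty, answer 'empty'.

Answer: empty

Derivation:
pushleft(78): [78]
popright(): []
pushleft(19): [19]
pushleft(97): [97, 19]
popright(): [97]
popleft(): []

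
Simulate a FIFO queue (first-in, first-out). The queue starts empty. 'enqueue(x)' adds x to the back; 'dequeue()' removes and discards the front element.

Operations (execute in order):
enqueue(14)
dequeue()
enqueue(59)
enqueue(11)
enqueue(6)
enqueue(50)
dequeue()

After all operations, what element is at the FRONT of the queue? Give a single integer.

enqueue(14): queue = [14]
dequeue(): queue = []
enqueue(59): queue = [59]
enqueue(11): queue = [59, 11]
enqueue(6): queue = [59, 11, 6]
enqueue(50): queue = [59, 11, 6, 50]
dequeue(): queue = [11, 6, 50]

Answer: 11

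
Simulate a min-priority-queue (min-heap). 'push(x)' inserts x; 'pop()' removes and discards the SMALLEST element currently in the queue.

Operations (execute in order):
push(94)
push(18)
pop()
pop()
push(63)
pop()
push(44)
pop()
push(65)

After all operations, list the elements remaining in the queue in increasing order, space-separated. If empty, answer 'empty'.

push(94): heap contents = [94]
push(18): heap contents = [18, 94]
pop() → 18: heap contents = [94]
pop() → 94: heap contents = []
push(63): heap contents = [63]
pop() → 63: heap contents = []
push(44): heap contents = [44]
pop() → 44: heap contents = []
push(65): heap contents = [65]

Answer: 65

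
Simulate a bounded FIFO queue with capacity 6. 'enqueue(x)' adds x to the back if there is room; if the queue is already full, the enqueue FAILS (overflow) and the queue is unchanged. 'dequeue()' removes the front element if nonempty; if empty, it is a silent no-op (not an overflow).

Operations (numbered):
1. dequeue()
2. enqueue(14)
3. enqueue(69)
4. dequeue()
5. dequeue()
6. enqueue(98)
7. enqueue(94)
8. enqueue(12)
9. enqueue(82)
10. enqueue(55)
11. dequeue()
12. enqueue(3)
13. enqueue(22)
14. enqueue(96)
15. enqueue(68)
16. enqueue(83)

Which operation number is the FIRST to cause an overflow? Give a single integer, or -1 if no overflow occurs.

1. dequeue(): empty, no-op, size=0
2. enqueue(14): size=1
3. enqueue(69): size=2
4. dequeue(): size=1
5. dequeue(): size=0
6. enqueue(98): size=1
7. enqueue(94): size=2
8. enqueue(12): size=3
9. enqueue(82): size=4
10. enqueue(55): size=5
11. dequeue(): size=4
12. enqueue(3): size=5
13. enqueue(22): size=6
14. enqueue(96): size=6=cap → OVERFLOW (fail)
15. enqueue(68): size=6=cap → OVERFLOW (fail)
16. enqueue(83): size=6=cap → OVERFLOW (fail)

Answer: 14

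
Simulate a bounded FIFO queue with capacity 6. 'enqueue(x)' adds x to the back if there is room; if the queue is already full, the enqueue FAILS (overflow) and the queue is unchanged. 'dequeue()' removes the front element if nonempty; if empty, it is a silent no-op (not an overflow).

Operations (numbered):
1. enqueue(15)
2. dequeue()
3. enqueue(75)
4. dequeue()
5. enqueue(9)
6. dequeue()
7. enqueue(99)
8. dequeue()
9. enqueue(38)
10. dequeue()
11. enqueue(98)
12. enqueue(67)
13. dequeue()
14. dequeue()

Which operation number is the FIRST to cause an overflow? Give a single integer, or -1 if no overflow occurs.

1. enqueue(15): size=1
2. dequeue(): size=0
3. enqueue(75): size=1
4. dequeue(): size=0
5. enqueue(9): size=1
6. dequeue(): size=0
7. enqueue(99): size=1
8. dequeue(): size=0
9. enqueue(38): size=1
10. dequeue(): size=0
11. enqueue(98): size=1
12. enqueue(67): size=2
13. dequeue(): size=1
14. dequeue(): size=0

Answer: -1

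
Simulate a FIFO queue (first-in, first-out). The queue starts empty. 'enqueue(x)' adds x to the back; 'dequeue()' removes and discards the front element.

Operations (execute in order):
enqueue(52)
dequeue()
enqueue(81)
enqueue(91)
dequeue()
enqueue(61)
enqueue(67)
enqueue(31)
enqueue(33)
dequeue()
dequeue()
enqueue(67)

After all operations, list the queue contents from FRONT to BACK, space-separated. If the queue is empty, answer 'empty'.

enqueue(52): [52]
dequeue(): []
enqueue(81): [81]
enqueue(91): [81, 91]
dequeue(): [91]
enqueue(61): [91, 61]
enqueue(67): [91, 61, 67]
enqueue(31): [91, 61, 67, 31]
enqueue(33): [91, 61, 67, 31, 33]
dequeue(): [61, 67, 31, 33]
dequeue(): [67, 31, 33]
enqueue(67): [67, 31, 33, 67]

Answer: 67 31 33 67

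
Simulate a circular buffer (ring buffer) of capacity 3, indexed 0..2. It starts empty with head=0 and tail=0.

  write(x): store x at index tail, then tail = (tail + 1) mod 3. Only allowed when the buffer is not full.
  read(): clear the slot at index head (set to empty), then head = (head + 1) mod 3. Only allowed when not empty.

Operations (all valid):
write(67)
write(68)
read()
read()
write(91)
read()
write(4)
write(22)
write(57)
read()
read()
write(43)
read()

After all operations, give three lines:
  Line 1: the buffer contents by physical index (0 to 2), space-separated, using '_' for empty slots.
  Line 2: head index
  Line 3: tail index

write(67): buf=[67 _ _], head=0, tail=1, size=1
write(68): buf=[67 68 _], head=0, tail=2, size=2
read(): buf=[_ 68 _], head=1, tail=2, size=1
read(): buf=[_ _ _], head=2, tail=2, size=0
write(91): buf=[_ _ 91], head=2, tail=0, size=1
read(): buf=[_ _ _], head=0, tail=0, size=0
write(4): buf=[4 _ _], head=0, tail=1, size=1
write(22): buf=[4 22 _], head=0, tail=2, size=2
write(57): buf=[4 22 57], head=0, tail=0, size=3
read(): buf=[_ 22 57], head=1, tail=0, size=2
read(): buf=[_ _ 57], head=2, tail=0, size=1
write(43): buf=[43 _ 57], head=2, tail=1, size=2
read(): buf=[43 _ _], head=0, tail=1, size=1

Answer: 43 _ _
0
1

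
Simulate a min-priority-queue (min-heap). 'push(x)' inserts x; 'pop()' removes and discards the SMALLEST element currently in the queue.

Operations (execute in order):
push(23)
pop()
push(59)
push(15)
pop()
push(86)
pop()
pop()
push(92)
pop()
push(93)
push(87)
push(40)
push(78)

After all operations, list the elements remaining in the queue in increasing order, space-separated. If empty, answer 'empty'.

push(23): heap contents = [23]
pop() → 23: heap contents = []
push(59): heap contents = [59]
push(15): heap contents = [15, 59]
pop() → 15: heap contents = [59]
push(86): heap contents = [59, 86]
pop() → 59: heap contents = [86]
pop() → 86: heap contents = []
push(92): heap contents = [92]
pop() → 92: heap contents = []
push(93): heap contents = [93]
push(87): heap contents = [87, 93]
push(40): heap contents = [40, 87, 93]
push(78): heap contents = [40, 78, 87, 93]

Answer: 40 78 87 93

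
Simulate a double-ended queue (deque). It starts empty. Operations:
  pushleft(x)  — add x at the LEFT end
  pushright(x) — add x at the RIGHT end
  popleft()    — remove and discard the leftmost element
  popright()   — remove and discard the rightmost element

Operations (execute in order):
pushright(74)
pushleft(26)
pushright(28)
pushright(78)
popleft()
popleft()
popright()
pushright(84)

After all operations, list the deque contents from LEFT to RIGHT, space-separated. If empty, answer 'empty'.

Answer: 28 84

Derivation:
pushright(74): [74]
pushleft(26): [26, 74]
pushright(28): [26, 74, 28]
pushright(78): [26, 74, 28, 78]
popleft(): [74, 28, 78]
popleft(): [28, 78]
popright(): [28]
pushright(84): [28, 84]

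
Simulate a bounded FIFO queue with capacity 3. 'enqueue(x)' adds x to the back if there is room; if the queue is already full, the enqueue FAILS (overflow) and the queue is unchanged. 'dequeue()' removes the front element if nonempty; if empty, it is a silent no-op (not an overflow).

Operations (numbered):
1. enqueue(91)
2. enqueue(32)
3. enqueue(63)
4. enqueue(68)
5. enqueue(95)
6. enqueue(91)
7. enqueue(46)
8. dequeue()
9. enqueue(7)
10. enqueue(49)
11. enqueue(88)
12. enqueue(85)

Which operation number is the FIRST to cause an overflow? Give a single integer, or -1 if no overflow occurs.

1. enqueue(91): size=1
2. enqueue(32): size=2
3. enqueue(63): size=3
4. enqueue(68): size=3=cap → OVERFLOW (fail)
5. enqueue(95): size=3=cap → OVERFLOW (fail)
6. enqueue(91): size=3=cap → OVERFLOW (fail)
7. enqueue(46): size=3=cap → OVERFLOW (fail)
8. dequeue(): size=2
9. enqueue(7): size=3
10. enqueue(49): size=3=cap → OVERFLOW (fail)
11. enqueue(88): size=3=cap → OVERFLOW (fail)
12. enqueue(85): size=3=cap → OVERFLOW (fail)

Answer: 4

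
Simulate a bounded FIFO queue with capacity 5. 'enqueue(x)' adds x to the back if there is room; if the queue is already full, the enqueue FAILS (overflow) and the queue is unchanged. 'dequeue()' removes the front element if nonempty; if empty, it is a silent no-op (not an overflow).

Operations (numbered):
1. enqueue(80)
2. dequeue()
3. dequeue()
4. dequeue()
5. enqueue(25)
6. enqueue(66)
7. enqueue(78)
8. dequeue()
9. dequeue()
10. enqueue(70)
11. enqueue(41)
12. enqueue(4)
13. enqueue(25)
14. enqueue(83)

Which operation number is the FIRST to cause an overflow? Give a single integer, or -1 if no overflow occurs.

1. enqueue(80): size=1
2. dequeue(): size=0
3. dequeue(): empty, no-op, size=0
4. dequeue(): empty, no-op, size=0
5. enqueue(25): size=1
6. enqueue(66): size=2
7. enqueue(78): size=3
8. dequeue(): size=2
9. dequeue(): size=1
10. enqueue(70): size=2
11. enqueue(41): size=3
12. enqueue(4): size=4
13. enqueue(25): size=5
14. enqueue(83): size=5=cap → OVERFLOW (fail)

Answer: 14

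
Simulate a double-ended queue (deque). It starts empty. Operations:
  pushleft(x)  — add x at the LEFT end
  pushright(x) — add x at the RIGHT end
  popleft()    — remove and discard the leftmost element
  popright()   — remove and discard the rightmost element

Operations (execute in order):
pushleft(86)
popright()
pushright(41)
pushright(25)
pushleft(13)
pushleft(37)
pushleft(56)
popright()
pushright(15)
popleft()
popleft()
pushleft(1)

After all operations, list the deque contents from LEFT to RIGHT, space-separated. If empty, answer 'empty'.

Answer: 1 13 41 15

Derivation:
pushleft(86): [86]
popright(): []
pushright(41): [41]
pushright(25): [41, 25]
pushleft(13): [13, 41, 25]
pushleft(37): [37, 13, 41, 25]
pushleft(56): [56, 37, 13, 41, 25]
popright(): [56, 37, 13, 41]
pushright(15): [56, 37, 13, 41, 15]
popleft(): [37, 13, 41, 15]
popleft(): [13, 41, 15]
pushleft(1): [1, 13, 41, 15]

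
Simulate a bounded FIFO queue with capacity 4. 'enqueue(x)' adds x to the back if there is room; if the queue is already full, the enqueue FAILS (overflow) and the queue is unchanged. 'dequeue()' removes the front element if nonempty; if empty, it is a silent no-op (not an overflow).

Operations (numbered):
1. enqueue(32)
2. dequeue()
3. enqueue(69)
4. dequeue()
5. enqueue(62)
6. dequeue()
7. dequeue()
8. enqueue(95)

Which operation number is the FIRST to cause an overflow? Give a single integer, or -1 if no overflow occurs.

Answer: -1

Derivation:
1. enqueue(32): size=1
2. dequeue(): size=0
3. enqueue(69): size=1
4. dequeue(): size=0
5. enqueue(62): size=1
6. dequeue(): size=0
7. dequeue(): empty, no-op, size=0
8. enqueue(95): size=1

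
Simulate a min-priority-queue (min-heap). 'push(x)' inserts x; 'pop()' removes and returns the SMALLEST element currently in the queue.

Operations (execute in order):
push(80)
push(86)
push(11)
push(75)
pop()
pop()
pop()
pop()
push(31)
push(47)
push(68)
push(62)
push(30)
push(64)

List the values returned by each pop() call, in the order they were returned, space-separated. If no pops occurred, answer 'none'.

Answer: 11 75 80 86

Derivation:
push(80): heap contents = [80]
push(86): heap contents = [80, 86]
push(11): heap contents = [11, 80, 86]
push(75): heap contents = [11, 75, 80, 86]
pop() → 11: heap contents = [75, 80, 86]
pop() → 75: heap contents = [80, 86]
pop() → 80: heap contents = [86]
pop() → 86: heap contents = []
push(31): heap contents = [31]
push(47): heap contents = [31, 47]
push(68): heap contents = [31, 47, 68]
push(62): heap contents = [31, 47, 62, 68]
push(30): heap contents = [30, 31, 47, 62, 68]
push(64): heap contents = [30, 31, 47, 62, 64, 68]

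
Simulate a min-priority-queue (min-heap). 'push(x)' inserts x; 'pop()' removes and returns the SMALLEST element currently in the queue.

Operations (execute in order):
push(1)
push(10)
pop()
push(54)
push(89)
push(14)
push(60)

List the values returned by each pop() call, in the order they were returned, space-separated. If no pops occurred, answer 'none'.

push(1): heap contents = [1]
push(10): heap contents = [1, 10]
pop() → 1: heap contents = [10]
push(54): heap contents = [10, 54]
push(89): heap contents = [10, 54, 89]
push(14): heap contents = [10, 14, 54, 89]
push(60): heap contents = [10, 14, 54, 60, 89]

Answer: 1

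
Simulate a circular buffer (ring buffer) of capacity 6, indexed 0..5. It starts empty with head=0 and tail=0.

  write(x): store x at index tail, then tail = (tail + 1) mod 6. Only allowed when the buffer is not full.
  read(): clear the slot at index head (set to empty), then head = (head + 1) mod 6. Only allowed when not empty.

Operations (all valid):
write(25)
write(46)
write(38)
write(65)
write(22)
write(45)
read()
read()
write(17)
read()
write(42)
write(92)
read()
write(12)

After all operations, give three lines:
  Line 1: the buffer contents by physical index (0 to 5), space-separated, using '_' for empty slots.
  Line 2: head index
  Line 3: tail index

Answer: 17 42 92 12 22 45
4
4

Derivation:
write(25): buf=[25 _ _ _ _ _], head=0, tail=1, size=1
write(46): buf=[25 46 _ _ _ _], head=0, tail=2, size=2
write(38): buf=[25 46 38 _ _ _], head=0, tail=3, size=3
write(65): buf=[25 46 38 65 _ _], head=0, tail=4, size=4
write(22): buf=[25 46 38 65 22 _], head=0, tail=5, size=5
write(45): buf=[25 46 38 65 22 45], head=0, tail=0, size=6
read(): buf=[_ 46 38 65 22 45], head=1, tail=0, size=5
read(): buf=[_ _ 38 65 22 45], head=2, tail=0, size=4
write(17): buf=[17 _ 38 65 22 45], head=2, tail=1, size=5
read(): buf=[17 _ _ 65 22 45], head=3, tail=1, size=4
write(42): buf=[17 42 _ 65 22 45], head=3, tail=2, size=5
write(92): buf=[17 42 92 65 22 45], head=3, tail=3, size=6
read(): buf=[17 42 92 _ 22 45], head=4, tail=3, size=5
write(12): buf=[17 42 92 12 22 45], head=4, tail=4, size=6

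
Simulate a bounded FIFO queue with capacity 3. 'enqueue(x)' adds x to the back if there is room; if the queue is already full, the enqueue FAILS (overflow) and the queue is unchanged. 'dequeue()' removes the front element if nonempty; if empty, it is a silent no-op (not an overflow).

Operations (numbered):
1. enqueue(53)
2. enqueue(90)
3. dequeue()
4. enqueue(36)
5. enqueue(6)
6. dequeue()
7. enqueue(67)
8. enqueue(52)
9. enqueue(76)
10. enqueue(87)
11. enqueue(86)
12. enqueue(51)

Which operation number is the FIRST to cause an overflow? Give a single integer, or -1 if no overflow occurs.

1. enqueue(53): size=1
2. enqueue(90): size=2
3. dequeue(): size=1
4. enqueue(36): size=2
5. enqueue(6): size=3
6. dequeue(): size=2
7. enqueue(67): size=3
8. enqueue(52): size=3=cap → OVERFLOW (fail)
9. enqueue(76): size=3=cap → OVERFLOW (fail)
10. enqueue(87): size=3=cap → OVERFLOW (fail)
11. enqueue(86): size=3=cap → OVERFLOW (fail)
12. enqueue(51): size=3=cap → OVERFLOW (fail)

Answer: 8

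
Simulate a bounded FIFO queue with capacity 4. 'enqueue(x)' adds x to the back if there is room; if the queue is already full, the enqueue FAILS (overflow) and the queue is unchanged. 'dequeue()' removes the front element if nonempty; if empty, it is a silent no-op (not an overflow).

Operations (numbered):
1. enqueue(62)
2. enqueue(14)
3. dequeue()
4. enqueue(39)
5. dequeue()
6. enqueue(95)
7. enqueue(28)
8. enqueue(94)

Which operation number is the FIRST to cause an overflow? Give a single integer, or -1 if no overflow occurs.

Answer: -1

Derivation:
1. enqueue(62): size=1
2. enqueue(14): size=2
3. dequeue(): size=1
4. enqueue(39): size=2
5. dequeue(): size=1
6. enqueue(95): size=2
7. enqueue(28): size=3
8. enqueue(94): size=4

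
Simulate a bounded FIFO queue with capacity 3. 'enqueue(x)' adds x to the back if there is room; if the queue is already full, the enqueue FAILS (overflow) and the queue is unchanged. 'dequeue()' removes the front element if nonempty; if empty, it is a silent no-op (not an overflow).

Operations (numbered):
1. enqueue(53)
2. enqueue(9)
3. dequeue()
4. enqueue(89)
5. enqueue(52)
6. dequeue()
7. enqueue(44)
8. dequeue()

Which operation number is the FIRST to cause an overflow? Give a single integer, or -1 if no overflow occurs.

1. enqueue(53): size=1
2. enqueue(9): size=2
3. dequeue(): size=1
4. enqueue(89): size=2
5. enqueue(52): size=3
6. dequeue(): size=2
7. enqueue(44): size=3
8. dequeue(): size=2

Answer: -1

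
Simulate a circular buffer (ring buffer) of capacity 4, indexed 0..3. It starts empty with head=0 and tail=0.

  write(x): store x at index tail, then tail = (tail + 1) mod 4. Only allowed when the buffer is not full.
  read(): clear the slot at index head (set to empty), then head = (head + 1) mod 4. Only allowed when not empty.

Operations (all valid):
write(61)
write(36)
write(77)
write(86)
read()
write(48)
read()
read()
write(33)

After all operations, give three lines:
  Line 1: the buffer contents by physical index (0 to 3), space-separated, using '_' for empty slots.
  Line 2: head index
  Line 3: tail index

write(61): buf=[61 _ _ _], head=0, tail=1, size=1
write(36): buf=[61 36 _ _], head=0, tail=2, size=2
write(77): buf=[61 36 77 _], head=0, tail=3, size=3
write(86): buf=[61 36 77 86], head=0, tail=0, size=4
read(): buf=[_ 36 77 86], head=1, tail=0, size=3
write(48): buf=[48 36 77 86], head=1, tail=1, size=4
read(): buf=[48 _ 77 86], head=2, tail=1, size=3
read(): buf=[48 _ _ 86], head=3, tail=1, size=2
write(33): buf=[48 33 _ 86], head=3, tail=2, size=3

Answer: 48 33 _ 86
3
2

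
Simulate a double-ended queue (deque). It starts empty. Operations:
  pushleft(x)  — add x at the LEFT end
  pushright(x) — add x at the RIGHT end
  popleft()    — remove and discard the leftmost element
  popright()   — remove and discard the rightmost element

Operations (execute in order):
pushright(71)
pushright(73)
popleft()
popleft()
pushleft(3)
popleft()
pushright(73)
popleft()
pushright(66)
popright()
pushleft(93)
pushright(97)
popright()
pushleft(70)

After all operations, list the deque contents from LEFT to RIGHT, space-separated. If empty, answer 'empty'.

pushright(71): [71]
pushright(73): [71, 73]
popleft(): [73]
popleft(): []
pushleft(3): [3]
popleft(): []
pushright(73): [73]
popleft(): []
pushright(66): [66]
popright(): []
pushleft(93): [93]
pushright(97): [93, 97]
popright(): [93]
pushleft(70): [70, 93]

Answer: 70 93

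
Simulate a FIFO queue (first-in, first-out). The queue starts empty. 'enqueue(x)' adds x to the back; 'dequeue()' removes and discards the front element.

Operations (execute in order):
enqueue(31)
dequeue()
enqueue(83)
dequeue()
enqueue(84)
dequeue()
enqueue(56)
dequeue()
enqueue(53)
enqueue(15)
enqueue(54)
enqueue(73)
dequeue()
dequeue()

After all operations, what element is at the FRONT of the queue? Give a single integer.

Answer: 54

Derivation:
enqueue(31): queue = [31]
dequeue(): queue = []
enqueue(83): queue = [83]
dequeue(): queue = []
enqueue(84): queue = [84]
dequeue(): queue = []
enqueue(56): queue = [56]
dequeue(): queue = []
enqueue(53): queue = [53]
enqueue(15): queue = [53, 15]
enqueue(54): queue = [53, 15, 54]
enqueue(73): queue = [53, 15, 54, 73]
dequeue(): queue = [15, 54, 73]
dequeue(): queue = [54, 73]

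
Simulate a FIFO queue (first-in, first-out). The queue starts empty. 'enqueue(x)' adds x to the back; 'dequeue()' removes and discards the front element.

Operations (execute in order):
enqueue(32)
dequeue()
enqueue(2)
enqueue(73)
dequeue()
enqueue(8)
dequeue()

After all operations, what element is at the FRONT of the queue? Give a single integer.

Answer: 8

Derivation:
enqueue(32): queue = [32]
dequeue(): queue = []
enqueue(2): queue = [2]
enqueue(73): queue = [2, 73]
dequeue(): queue = [73]
enqueue(8): queue = [73, 8]
dequeue(): queue = [8]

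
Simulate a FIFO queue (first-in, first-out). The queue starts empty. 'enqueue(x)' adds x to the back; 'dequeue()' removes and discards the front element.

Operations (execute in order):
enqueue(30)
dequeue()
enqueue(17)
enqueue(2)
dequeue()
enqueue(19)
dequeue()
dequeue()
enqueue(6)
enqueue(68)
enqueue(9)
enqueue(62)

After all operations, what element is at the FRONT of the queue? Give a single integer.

Answer: 6

Derivation:
enqueue(30): queue = [30]
dequeue(): queue = []
enqueue(17): queue = [17]
enqueue(2): queue = [17, 2]
dequeue(): queue = [2]
enqueue(19): queue = [2, 19]
dequeue(): queue = [19]
dequeue(): queue = []
enqueue(6): queue = [6]
enqueue(68): queue = [6, 68]
enqueue(9): queue = [6, 68, 9]
enqueue(62): queue = [6, 68, 9, 62]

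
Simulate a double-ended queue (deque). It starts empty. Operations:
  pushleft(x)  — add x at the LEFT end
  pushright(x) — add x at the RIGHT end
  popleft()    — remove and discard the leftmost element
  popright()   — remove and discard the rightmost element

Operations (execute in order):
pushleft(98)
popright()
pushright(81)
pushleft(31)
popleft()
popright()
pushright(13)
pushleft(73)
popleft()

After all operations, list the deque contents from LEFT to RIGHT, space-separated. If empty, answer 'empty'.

pushleft(98): [98]
popright(): []
pushright(81): [81]
pushleft(31): [31, 81]
popleft(): [81]
popright(): []
pushright(13): [13]
pushleft(73): [73, 13]
popleft(): [13]

Answer: 13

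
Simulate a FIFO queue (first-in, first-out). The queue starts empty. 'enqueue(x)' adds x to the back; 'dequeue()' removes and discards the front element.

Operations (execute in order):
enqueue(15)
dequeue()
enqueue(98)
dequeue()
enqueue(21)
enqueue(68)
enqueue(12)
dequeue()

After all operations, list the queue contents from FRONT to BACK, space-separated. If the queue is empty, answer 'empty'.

Answer: 68 12

Derivation:
enqueue(15): [15]
dequeue(): []
enqueue(98): [98]
dequeue(): []
enqueue(21): [21]
enqueue(68): [21, 68]
enqueue(12): [21, 68, 12]
dequeue(): [68, 12]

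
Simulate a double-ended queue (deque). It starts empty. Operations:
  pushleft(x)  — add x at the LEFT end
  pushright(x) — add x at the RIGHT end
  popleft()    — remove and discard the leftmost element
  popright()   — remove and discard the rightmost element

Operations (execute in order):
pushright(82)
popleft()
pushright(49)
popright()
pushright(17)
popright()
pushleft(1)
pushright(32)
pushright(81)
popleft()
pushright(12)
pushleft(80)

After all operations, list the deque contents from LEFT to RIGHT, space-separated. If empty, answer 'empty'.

Answer: 80 32 81 12

Derivation:
pushright(82): [82]
popleft(): []
pushright(49): [49]
popright(): []
pushright(17): [17]
popright(): []
pushleft(1): [1]
pushright(32): [1, 32]
pushright(81): [1, 32, 81]
popleft(): [32, 81]
pushright(12): [32, 81, 12]
pushleft(80): [80, 32, 81, 12]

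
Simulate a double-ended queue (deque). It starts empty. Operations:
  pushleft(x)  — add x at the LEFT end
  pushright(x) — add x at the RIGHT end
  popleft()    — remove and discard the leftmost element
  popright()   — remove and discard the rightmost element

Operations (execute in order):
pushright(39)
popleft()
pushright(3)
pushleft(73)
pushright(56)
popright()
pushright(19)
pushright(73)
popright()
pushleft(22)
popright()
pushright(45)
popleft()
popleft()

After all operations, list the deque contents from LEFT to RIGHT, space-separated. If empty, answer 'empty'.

Answer: 3 45

Derivation:
pushright(39): [39]
popleft(): []
pushright(3): [3]
pushleft(73): [73, 3]
pushright(56): [73, 3, 56]
popright(): [73, 3]
pushright(19): [73, 3, 19]
pushright(73): [73, 3, 19, 73]
popright(): [73, 3, 19]
pushleft(22): [22, 73, 3, 19]
popright(): [22, 73, 3]
pushright(45): [22, 73, 3, 45]
popleft(): [73, 3, 45]
popleft(): [3, 45]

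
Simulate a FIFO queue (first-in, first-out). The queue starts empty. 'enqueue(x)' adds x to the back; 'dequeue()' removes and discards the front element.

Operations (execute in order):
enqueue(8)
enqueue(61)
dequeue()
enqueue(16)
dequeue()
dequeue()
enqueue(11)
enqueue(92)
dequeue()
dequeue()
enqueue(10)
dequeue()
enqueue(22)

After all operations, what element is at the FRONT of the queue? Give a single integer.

Answer: 22

Derivation:
enqueue(8): queue = [8]
enqueue(61): queue = [8, 61]
dequeue(): queue = [61]
enqueue(16): queue = [61, 16]
dequeue(): queue = [16]
dequeue(): queue = []
enqueue(11): queue = [11]
enqueue(92): queue = [11, 92]
dequeue(): queue = [92]
dequeue(): queue = []
enqueue(10): queue = [10]
dequeue(): queue = []
enqueue(22): queue = [22]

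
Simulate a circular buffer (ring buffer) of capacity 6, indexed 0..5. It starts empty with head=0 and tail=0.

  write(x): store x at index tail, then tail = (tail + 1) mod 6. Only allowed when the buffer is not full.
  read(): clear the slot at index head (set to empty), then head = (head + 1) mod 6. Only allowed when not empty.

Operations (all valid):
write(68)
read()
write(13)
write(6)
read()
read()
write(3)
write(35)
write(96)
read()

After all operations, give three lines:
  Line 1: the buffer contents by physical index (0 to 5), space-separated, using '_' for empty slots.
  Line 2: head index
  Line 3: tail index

write(68): buf=[68 _ _ _ _ _], head=0, tail=1, size=1
read(): buf=[_ _ _ _ _ _], head=1, tail=1, size=0
write(13): buf=[_ 13 _ _ _ _], head=1, tail=2, size=1
write(6): buf=[_ 13 6 _ _ _], head=1, tail=3, size=2
read(): buf=[_ _ 6 _ _ _], head=2, tail=3, size=1
read(): buf=[_ _ _ _ _ _], head=3, tail=3, size=0
write(3): buf=[_ _ _ 3 _ _], head=3, tail=4, size=1
write(35): buf=[_ _ _ 3 35 _], head=3, tail=5, size=2
write(96): buf=[_ _ _ 3 35 96], head=3, tail=0, size=3
read(): buf=[_ _ _ _ 35 96], head=4, tail=0, size=2

Answer: _ _ _ _ 35 96
4
0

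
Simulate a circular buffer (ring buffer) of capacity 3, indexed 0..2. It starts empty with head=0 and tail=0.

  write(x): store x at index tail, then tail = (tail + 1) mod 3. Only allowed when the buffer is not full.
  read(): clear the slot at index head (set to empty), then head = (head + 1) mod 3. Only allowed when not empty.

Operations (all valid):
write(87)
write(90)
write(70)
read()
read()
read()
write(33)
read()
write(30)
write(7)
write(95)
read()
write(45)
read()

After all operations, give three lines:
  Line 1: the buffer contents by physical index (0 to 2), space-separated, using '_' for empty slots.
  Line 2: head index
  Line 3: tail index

Answer: 95 45 _
0
2

Derivation:
write(87): buf=[87 _ _], head=0, tail=1, size=1
write(90): buf=[87 90 _], head=0, tail=2, size=2
write(70): buf=[87 90 70], head=0, tail=0, size=3
read(): buf=[_ 90 70], head=1, tail=0, size=2
read(): buf=[_ _ 70], head=2, tail=0, size=1
read(): buf=[_ _ _], head=0, tail=0, size=0
write(33): buf=[33 _ _], head=0, tail=1, size=1
read(): buf=[_ _ _], head=1, tail=1, size=0
write(30): buf=[_ 30 _], head=1, tail=2, size=1
write(7): buf=[_ 30 7], head=1, tail=0, size=2
write(95): buf=[95 30 7], head=1, tail=1, size=3
read(): buf=[95 _ 7], head=2, tail=1, size=2
write(45): buf=[95 45 7], head=2, tail=2, size=3
read(): buf=[95 45 _], head=0, tail=2, size=2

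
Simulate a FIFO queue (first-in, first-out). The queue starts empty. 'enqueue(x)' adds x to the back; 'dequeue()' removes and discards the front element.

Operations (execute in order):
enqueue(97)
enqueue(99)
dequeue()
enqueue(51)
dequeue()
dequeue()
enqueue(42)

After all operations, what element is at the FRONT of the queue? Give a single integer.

Answer: 42

Derivation:
enqueue(97): queue = [97]
enqueue(99): queue = [97, 99]
dequeue(): queue = [99]
enqueue(51): queue = [99, 51]
dequeue(): queue = [51]
dequeue(): queue = []
enqueue(42): queue = [42]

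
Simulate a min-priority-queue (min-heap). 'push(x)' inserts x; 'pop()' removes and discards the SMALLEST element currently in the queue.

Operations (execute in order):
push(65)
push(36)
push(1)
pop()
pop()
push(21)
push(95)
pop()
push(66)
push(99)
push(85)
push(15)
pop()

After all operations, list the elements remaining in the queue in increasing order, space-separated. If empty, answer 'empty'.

push(65): heap contents = [65]
push(36): heap contents = [36, 65]
push(1): heap contents = [1, 36, 65]
pop() → 1: heap contents = [36, 65]
pop() → 36: heap contents = [65]
push(21): heap contents = [21, 65]
push(95): heap contents = [21, 65, 95]
pop() → 21: heap contents = [65, 95]
push(66): heap contents = [65, 66, 95]
push(99): heap contents = [65, 66, 95, 99]
push(85): heap contents = [65, 66, 85, 95, 99]
push(15): heap contents = [15, 65, 66, 85, 95, 99]
pop() → 15: heap contents = [65, 66, 85, 95, 99]

Answer: 65 66 85 95 99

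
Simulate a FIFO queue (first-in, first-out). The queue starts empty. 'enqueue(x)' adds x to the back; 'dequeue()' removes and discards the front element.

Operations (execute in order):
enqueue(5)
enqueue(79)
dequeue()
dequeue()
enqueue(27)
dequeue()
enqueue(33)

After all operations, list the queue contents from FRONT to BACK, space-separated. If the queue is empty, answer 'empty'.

Answer: 33

Derivation:
enqueue(5): [5]
enqueue(79): [5, 79]
dequeue(): [79]
dequeue(): []
enqueue(27): [27]
dequeue(): []
enqueue(33): [33]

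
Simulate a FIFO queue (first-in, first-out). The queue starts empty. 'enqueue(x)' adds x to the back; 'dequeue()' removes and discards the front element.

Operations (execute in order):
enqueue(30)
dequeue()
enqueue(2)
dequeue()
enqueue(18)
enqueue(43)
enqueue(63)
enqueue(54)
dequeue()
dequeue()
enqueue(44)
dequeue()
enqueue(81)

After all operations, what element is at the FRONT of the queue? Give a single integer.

enqueue(30): queue = [30]
dequeue(): queue = []
enqueue(2): queue = [2]
dequeue(): queue = []
enqueue(18): queue = [18]
enqueue(43): queue = [18, 43]
enqueue(63): queue = [18, 43, 63]
enqueue(54): queue = [18, 43, 63, 54]
dequeue(): queue = [43, 63, 54]
dequeue(): queue = [63, 54]
enqueue(44): queue = [63, 54, 44]
dequeue(): queue = [54, 44]
enqueue(81): queue = [54, 44, 81]

Answer: 54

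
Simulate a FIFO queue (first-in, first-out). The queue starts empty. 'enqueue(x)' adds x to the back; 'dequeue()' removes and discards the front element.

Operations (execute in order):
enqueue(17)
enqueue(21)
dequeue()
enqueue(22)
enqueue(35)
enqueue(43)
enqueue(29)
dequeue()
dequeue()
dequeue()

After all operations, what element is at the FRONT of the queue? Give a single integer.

Answer: 43

Derivation:
enqueue(17): queue = [17]
enqueue(21): queue = [17, 21]
dequeue(): queue = [21]
enqueue(22): queue = [21, 22]
enqueue(35): queue = [21, 22, 35]
enqueue(43): queue = [21, 22, 35, 43]
enqueue(29): queue = [21, 22, 35, 43, 29]
dequeue(): queue = [22, 35, 43, 29]
dequeue(): queue = [35, 43, 29]
dequeue(): queue = [43, 29]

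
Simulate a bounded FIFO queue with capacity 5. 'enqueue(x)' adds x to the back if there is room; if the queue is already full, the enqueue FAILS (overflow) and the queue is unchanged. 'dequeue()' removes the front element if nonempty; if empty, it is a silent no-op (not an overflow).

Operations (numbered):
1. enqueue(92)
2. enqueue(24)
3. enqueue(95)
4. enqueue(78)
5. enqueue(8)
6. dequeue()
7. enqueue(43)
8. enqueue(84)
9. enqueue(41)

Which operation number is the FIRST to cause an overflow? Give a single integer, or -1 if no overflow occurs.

Answer: 8

Derivation:
1. enqueue(92): size=1
2. enqueue(24): size=2
3. enqueue(95): size=3
4. enqueue(78): size=4
5. enqueue(8): size=5
6. dequeue(): size=4
7. enqueue(43): size=5
8. enqueue(84): size=5=cap → OVERFLOW (fail)
9. enqueue(41): size=5=cap → OVERFLOW (fail)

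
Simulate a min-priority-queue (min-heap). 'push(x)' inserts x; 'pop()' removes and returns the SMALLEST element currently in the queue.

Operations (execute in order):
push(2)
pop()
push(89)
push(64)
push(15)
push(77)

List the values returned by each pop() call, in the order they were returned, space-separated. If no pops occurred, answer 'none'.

Answer: 2

Derivation:
push(2): heap contents = [2]
pop() → 2: heap contents = []
push(89): heap contents = [89]
push(64): heap contents = [64, 89]
push(15): heap contents = [15, 64, 89]
push(77): heap contents = [15, 64, 77, 89]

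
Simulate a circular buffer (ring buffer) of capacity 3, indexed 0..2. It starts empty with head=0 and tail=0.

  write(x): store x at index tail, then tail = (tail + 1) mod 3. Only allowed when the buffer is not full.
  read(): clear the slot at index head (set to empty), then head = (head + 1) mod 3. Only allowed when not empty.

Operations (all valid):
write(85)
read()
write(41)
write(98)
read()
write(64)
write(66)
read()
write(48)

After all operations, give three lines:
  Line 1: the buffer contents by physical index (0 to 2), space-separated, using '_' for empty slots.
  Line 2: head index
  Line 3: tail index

Answer: 64 66 48
0
0

Derivation:
write(85): buf=[85 _ _], head=0, tail=1, size=1
read(): buf=[_ _ _], head=1, tail=1, size=0
write(41): buf=[_ 41 _], head=1, tail=2, size=1
write(98): buf=[_ 41 98], head=1, tail=0, size=2
read(): buf=[_ _ 98], head=2, tail=0, size=1
write(64): buf=[64 _ 98], head=2, tail=1, size=2
write(66): buf=[64 66 98], head=2, tail=2, size=3
read(): buf=[64 66 _], head=0, tail=2, size=2
write(48): buf=[64 66 48], head=0, tail=0, size=3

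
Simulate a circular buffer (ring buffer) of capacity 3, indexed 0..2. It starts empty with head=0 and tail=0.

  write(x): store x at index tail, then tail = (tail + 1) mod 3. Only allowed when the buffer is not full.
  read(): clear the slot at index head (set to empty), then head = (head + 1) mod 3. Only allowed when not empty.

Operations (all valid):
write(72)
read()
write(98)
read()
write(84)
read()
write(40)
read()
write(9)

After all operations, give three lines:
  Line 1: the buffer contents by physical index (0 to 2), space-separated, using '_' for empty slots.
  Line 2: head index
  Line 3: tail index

write(72): buf=[72 _ _], head=0, tail=1, size=1
read(): buf=[_ _ _], head=1, tail=1, size=0
write(98): buf=[_ 98 _], head=1, tail=2, size=1
read(): buf=[_ _ _], head=2, tail=2, size=0
write(84): buf=[_ _ 84], head=2, tail=0, size=1
read(): buf=[_ _ _], head=0, tail=0, size=0
write(40): buf=[40 _ _], head=0, tail=1, size=1
read(): buf=[_ _ _], head=1, tail=1, size=0
write(9): buf=[_ 9 _], head=1, tail=2, size=1

Answer: _ 9 _
1
2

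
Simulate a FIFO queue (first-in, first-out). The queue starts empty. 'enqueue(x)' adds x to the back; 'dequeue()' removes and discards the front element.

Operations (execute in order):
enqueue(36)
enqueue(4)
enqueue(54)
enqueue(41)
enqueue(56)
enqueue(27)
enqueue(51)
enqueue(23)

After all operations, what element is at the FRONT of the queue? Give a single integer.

Answer: 36

Derivation:
enqueue(36): queue = [36]
enqueue(4): queue = [36, 4]
enqueue(54): queue = [36, 4, 54]
enqueue(41): queue = [36, 4, 54, 41]
enqueue(56): queue = [36, 4, 54, 41, 56]
enqueue(27): queue = [36, 4, 54, 41, 56, 27]
enqueue(51): queue = [36, 4, 54, 41, 56, 27, 51]
enqueue(23): queue = [36, 4, 54, 41, 56, 27, 51, 23]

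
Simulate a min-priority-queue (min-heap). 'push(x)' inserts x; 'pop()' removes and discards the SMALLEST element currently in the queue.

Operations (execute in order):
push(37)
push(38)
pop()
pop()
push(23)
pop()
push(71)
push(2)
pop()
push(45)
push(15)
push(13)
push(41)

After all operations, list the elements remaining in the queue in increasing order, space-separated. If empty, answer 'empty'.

Answer: 13 15 41 45 71

Derivation:
push(37): heap contents = [37]
push(38): heap contents = [37, 38]
pop() → 37: heap contents = [38]
pop() → 38: heap contents = []
push(23): heap contents = [23]
pop() → 23: heap contents = []
push(71): heap contents = [71]
push(2): heap contents = [2, 71]
pop() → 2: heap contents = [71]
push(45): heap contents = [45, 71]
push(15): heap contents = [15, 45, 71]
push(13): heap contents = [13, 15, 45, 71]
push(41): heap contents = [13, 15, 41, 45, 71]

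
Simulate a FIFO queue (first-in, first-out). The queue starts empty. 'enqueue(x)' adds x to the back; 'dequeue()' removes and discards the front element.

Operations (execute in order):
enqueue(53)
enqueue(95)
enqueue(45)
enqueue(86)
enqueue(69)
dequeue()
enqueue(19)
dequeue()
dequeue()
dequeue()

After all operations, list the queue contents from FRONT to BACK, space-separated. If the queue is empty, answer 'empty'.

enqueue(53): [53]
enqueue(95): [53, 95]
enqueue(45): [53, 95, 45]
enqueue(86): [53, 95, 45, 86]
enqueue(69): [53, 95, 45, 86, 69]
dequeue(): [95, 45, 86, 69]
enqueue(19): [95, 45, 86, 69, 19]
dequeue(): [45, 86, 69, 19]
dequeue(): [86, 69, 19]
dequeue(): [69, 19]

Answer: 69 19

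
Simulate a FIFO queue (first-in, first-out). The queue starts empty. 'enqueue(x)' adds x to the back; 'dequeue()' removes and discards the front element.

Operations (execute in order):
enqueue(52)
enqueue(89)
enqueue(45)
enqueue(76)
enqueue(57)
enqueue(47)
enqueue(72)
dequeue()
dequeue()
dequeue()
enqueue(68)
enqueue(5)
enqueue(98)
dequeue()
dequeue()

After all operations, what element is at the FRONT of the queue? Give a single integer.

enqueue(52): queue = [52]
enqueue(89): queue = [52, 89]
enqueue(45): queue = [52, 89, 45]
enqueue(76): queue = [52, 89, 45, 76]
enqueue(57): queue = [52, 89, 45, 76, 57]
enqueue(47): queue = [52, 89, 45, 76, 57, 47]
enqueue(72): queue = [52, 89, 45, 76, 57, 47, 72]
dequeue(): queue = [89, 45, 76, 57, 47, 72]
dequeue(): queue = [45, 76, 57, 47, 72]
dequeue(): queue = [76, 57, 47, 72]
enqueue(68): queue = [76, 57, 47, 72, 68]
enqueue(5): queue = [76, 57, 47, 72, 68, 5]
enqueue(98): queue = [76, 57, 47, 72, 68, 5, 98]
dequeue(): queue = [57, 47, 72, 68, 5, 98]
dequeue(): queue = [47, 72, 68, 5, 98]

Answer: 47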